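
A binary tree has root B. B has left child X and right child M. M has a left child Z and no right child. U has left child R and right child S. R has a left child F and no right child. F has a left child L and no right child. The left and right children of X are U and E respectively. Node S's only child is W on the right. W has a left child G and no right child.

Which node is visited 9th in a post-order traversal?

Post-order visits the left subtree, then the right subtree, then the node.
At B: go left to X.
  At X: go left to U.
    At U: go left to R.
      At R: go left to F.
        At F: go left to L.
          L is a leaf — visit L.
        At F: no right child.
        Visit F.
      At R: no right child.
      Visit R.
    At U: go right to S.
      At S: no left child.
      At S: go right to W.
        At W: go left to G.
          G is a leaf — visit G.
        At W: no right child.
        Visit W.
      Visit S.
    Visit U.
  At X: go right to E.
    E is a leaf — visit E.
  Visit X.
At B: go right to M.
  At M: go left to Z.
    Z is a leaf — visit Z.
  At M: no right child.
  Visit M.
Visit B.
Full post-order sequence: L, F, R, G, W, S, U, E, X, Z, M, B.

X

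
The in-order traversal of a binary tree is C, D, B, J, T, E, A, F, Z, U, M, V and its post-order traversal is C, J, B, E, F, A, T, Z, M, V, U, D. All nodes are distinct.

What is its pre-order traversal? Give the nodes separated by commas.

The last element of post-order is the root; it splits in-order into left and right subtrees.
Root D: left subtree has 1 node {C}, right has 10 {B, J, T, E, A, F, Z, U, M, V}.
  Root U: left subtree has 7 nodes {B, J, T, E, A, F, Z}, right has 2 {M, V}.
    Root Z: left subtree has 6 nodes {B, J, T, E, A, F}, right has 0 { }.
      Root T: left subtree has 2 nodes {B, J}, right has 3 {E, A, F}.
        Root B: left subtree has 0 nodes { }, right has 1 {J}.
        Root A: left subtree has 1 node {E}, right has 1 {F}.
    Root V: left subtree has 1 node {M}, right has 0 { }.

D, C, U, Z, T, B, J, A, E, F, V, M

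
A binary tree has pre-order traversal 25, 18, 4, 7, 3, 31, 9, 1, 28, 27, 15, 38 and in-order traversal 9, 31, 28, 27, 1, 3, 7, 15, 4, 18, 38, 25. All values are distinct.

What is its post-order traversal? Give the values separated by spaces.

The first element of pre-order is the root; it splits in-order into left and right subtrees.
Root 25: left subtree has 11 nodes {9, 31, 28, 27, 1, 3, 7, 15, 4, 18, 38}, right has 0 { }.
  Root 18: left subtree has 9 nodes {9, 31, 28, 27, 1, 3, 7, 15, 4}, right has 1 {38}.
    Root 4: left subtree has 8 nodes {9, 31, 28, 27, 1, 3, 7, 15}, right has 0 { }.
      Root 7: left subtree has 6 nodes {9, 31, 28, 27, 1, 3}, right has 1 {15}.
        Root 3: left subtree has 5 nodes {9, 31, 28, 27, 1}, right has 0 { }.
          Root 31: left subtree has 1 node {9}, right has 3 {28, 27, 1}.
            Root 1: left subtree has 2 nodes {28, 27}, right has 0 { }.
              Root 28: left subtree has 0 nodes { }, right has 1 {27}.

9 27 28 1 31 3 15 7 4 38 18 25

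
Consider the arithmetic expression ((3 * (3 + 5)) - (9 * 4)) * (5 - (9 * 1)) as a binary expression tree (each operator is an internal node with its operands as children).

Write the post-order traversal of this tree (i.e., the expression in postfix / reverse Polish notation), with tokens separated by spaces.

Post-order on an expression tree gives postfix notation: for each operator, emit left operand, right operand, then the operator.

3 3 5 + * 9 4 * - 5 9 1 * - *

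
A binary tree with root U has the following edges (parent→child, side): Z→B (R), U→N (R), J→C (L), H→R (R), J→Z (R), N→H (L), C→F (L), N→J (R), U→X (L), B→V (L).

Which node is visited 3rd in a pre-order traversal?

Pre-order visits the node, then its left subtree, then its right subtree.
Visit U.
At U: go left to X.
  X is a leaf — visit X.
At U: go right to N.
  Visit N.
  At N: go left to H.
    Visit H.
    At H: no left child.
    At H: go right to R.
      R is a leaf — visit R.
  At N: go right to J.
    Visit J.
    At J: go left to C.
      Visit C.
      At C: go left to F.
        F is a leaf — visit F.
      At C: no right child.
    At J: go right to Z.
      Visit Z.
      At Z: no left child.
      At Z: go right to B.
        Visit B.
        At B: go left to V.
          V is a leaf — visit V.
        At B: no right child.
Full pre-order sequence: U, X, N, H, R, J, C, F, Z, B, V.

N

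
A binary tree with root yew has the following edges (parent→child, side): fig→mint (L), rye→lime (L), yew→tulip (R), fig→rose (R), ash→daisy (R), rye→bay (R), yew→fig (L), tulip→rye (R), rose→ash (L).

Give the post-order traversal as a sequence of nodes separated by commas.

Post-order visits the left subtree, then the right subtree, then the node.
At yew: go left to fig.
  At fig: go left to mint.
    mint is a leaf — visit mint.
  At fig: go right to rose.
    At rose: go left to ash.
      At ash: no left child.
      At ash: go right to daisy.
        daisy is a leaf — visit daisy.
      Visit ash.
    At rose: no right child.
    Visit rose.
  Visit fig.
At yew: go right to tulip.
  At tulip: no left child.
  At tulip: go right to rye.
    At rye: go left to lime.
      lime is a leaf — visit lime.
    At rye: go right to bay.
      bay is a leaf — visit bay.
    Visit rye.
  Visit tulip.
Visit yew.

mint, daisy, ash, rose, fig, lime, bay, rye, tulip, yew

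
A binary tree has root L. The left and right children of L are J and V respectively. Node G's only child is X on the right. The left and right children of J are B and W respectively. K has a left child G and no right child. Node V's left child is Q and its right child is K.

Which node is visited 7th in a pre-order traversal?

K

Pre-order visits the node, then its left subtree, then its right subtree.
Visit L.
At L: go left to J.
  Visit J.
  At J: go left to B.
    B is a leaf — visit B.
  At J: go right to W.
    W is a leaf — visit W.
At L: go right to V.
  Visit V.
  At V: go left to Q.
    Q is a leaf — visit Q.
  At V: go right to K.
    Visit K.
    At K: go left to G.
      Visit G.
      At G: no left child.
      At G: go right to X.
        X is a leaf — visit X.
    At K: no right child.
Full pre-order sequence: L, J, B, W, V, Q, K, G, X.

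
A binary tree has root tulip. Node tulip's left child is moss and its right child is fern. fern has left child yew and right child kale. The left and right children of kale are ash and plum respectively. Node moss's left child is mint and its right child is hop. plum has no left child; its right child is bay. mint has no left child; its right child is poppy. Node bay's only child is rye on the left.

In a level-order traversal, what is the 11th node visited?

bay

Level-order visits nodes level by level from the root, left to right within each level.
Level 0: tulip
Level 1: moss, fern
Level 2: mint, hop, yew, kale
Level 3: poppy, ash, plum
Level 4: bay
Level 5: rye
Full level-order sequence: tulip, moss, fern, mint, hop, yew, kale, poppy, ash, plum, bay, rye.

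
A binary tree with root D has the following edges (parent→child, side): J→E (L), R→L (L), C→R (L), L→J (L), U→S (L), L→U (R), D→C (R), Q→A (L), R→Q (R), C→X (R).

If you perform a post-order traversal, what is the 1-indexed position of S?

3

Post-order visits the left subtree, then the right subtree, then the node.
At D: no left child.
At D: go right to C.
  At C: go left to R.
    At R: go left to L.
      At L: go left to J.
        At J: go left to E.
          E is a leaf — visit E.
        At J: no right child.
        Visit J.
      At L: go right to U.
        At U: go left to S.
          S is a leaf — visit S.
        At U: no right child.
        Visit U.
      Visit L.
    At R: go right to Q.
      At Q: go left to A.
        A is a leaf — visit A.
      At Q: no right child.
      Visit Q.
    Visit R.
  At C: go right to X.
    X is a leaf — visit X.
  Visit C.
Visit D.
Full post-order sequence: E, J, S, U, L, A, Q, R, X, C, D.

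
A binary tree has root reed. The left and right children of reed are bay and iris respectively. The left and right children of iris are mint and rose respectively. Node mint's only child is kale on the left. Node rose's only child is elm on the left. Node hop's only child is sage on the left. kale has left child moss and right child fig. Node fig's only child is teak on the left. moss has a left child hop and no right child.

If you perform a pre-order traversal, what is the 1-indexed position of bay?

2

Pre-order visits the node, then its left subtree, then its right subtree.
Visit reed.
At reed: go left to bay.
  bay is a leaf — visit bay.
At reed: go right to iris.
  Visit iris.
  At iris: go left to mint.
    Visit mint.
    At mint: go left to kale.
      Visit kale.
      At kale: go left to moss.
        Visit moss.
        At moss: go left to hop.
          Visit hop.
          At hop: go left to sage.
            sage is a leaf — visit sage.
          At hop: no right child.
        At moss: no right child.
      At kale: go right to fig.
        Visit fig.
        At fig: go left to teak.
          teak is a leaf — visit teak.
        At fig: no right child.
    At mint: no right child.
  At iris: go right to rose.
    Visit rose.
    At rose: go left to elm.
      elm is a leaf — visit elm.
    At rose: no right child.
Full pre-order sequence: reed, bay, iris, mint, kale, moss, hop, sage, fig, teak, rose, elm.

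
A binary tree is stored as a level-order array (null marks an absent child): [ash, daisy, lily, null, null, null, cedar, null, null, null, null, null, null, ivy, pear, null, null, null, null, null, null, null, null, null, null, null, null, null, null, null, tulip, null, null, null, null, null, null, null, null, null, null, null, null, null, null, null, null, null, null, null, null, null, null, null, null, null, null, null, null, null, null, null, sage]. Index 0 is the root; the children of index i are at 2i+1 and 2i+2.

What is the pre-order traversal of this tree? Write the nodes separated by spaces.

Pre-order visits the node, then its left subtree, then its right subtree.
Visit ash.
At ash: go left to daisy.
  daisy is a leaf — visit daisy.
At ash: go right to lily.
  Visit lily.
  At lily: no left child.
  At lily: go right to cedar.
    Visit cedar.
    At cedar: go left to ivy.
      ivy is a leaf — visit ivy.
    At cedar: go right to pear.
      Visit pear.
      At pear: no left child.
      At pear: go right to tulip.
        Visit tulip.
        At tulip: no left child.
        At tulip: go right to sage.
          sage is a leaf — visit sage.

ash daisy lily cedar ivy pear tulip sage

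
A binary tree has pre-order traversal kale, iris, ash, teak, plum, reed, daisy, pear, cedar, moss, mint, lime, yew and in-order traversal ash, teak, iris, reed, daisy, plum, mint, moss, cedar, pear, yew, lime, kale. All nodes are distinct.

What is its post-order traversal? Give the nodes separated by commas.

The first element of pre-order is the root; it splits in-order into left and right subtrees.
Root kale: left subtree has 12 nodes {ash, teak, iris, reed, daisy, plum, mint, moss, cedar, pear, yew, lime}, right has 0 { }.
  Root iris: left subtree has 2 nodes {ash, teak}, right has 9 {reed, daisy, plum, mint, moss, cedar, pear, yew, lime}.
    Root ash: left subtree has 0 nodes { }, right has 1 {teak}.
    Root plum: left subtree has 2 nodes {reed, daisy}, right has 6 {mint, moss, cedar, pear, yew, lime}.
      Root reed: left subtree has 0 nodes { }, right has 1 {daisy}.
      Root pear: left subtree has 3 nodes {mint, moss, cedar}, right has 2 {yew, lime}.
        Root cedar: left subtree has 2 nodes {mint, moss}, right has 0 { }.
          Root moss: left subtree has 1 node {mint}, right has 0 { }.
        Root lime: left subtree has 1 node {yew}, right has 0 { }.

teak, ash, daisy, reed, mint, moss, cedar, yew, lime, pear, plum, iris, kale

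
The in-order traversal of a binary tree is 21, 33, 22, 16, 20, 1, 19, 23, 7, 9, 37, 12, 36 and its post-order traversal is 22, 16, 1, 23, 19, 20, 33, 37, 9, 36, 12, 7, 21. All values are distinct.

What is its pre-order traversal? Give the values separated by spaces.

21 7 33 20 16 22 19 1 23 12 9 37 36

The last element of post-order is the root; it splits in-order into left and right subtrees.
Root 21: left subtree has 0 nodes { }, right has 12 {33, 22, 16, 20, 1, 19, 23, 7, 9, 37, 12, 36}.
  Root 7: left subtree has 7 nodes {33, 22, 16, 20, 1, 19, 23}, right has 4 {9, 37, 12, 36}.
    Root 33: left subtree has 0 nodes { }, right has 6 {22, 16, 20, 1, 19, 23}.
      Root 20: left subtree has 2 nodes {22, 16}, right has 3 {1, 19, 23}.
        Root 16: left subtree has 1 node {22}, right has 0 { }.
        Root 19: left subtree has 1 node {1}, right has 1 {23}.
    Root 12: left subtree has 2 nodes {9, 37}, right has 1 {36}.
      Root 9: left subtree has 0 nodes { }, right has 1 {37}.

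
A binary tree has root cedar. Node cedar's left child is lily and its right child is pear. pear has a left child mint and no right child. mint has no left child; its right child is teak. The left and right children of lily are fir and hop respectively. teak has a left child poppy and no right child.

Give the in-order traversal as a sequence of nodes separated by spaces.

fir lily hop cedar mint poppy teak pear

In-order visits the left subtree, then the node, then the right subtree.
At cedar: go left to lily.
  At lily: go left to fir.
    fir is a leaf — visit fir.
  Visit lily.
  At lily: go right to hop.
    hop is a leaf — visit hop.
Visit cedar.
At cedar: go right to pear.
  At pear: go left to mint.
    At mint: no left child.
    Visit mint.
    At mint: go right to teak.
      At teak: go left to poppy.
        poppy is a leaf — visit poppy.
      Visit teak.
      At teak: no right child.
  Visit pear.
  At pear: no right child.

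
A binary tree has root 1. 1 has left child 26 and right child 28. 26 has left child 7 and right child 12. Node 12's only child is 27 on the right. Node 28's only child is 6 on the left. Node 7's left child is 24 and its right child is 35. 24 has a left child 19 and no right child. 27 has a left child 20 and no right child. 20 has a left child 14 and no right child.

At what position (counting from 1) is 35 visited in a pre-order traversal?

Pre-order visits the node, then its left subtree, then its right subtree.
Visit 1.
At 1: go left to 26.
  Visit 26.
  At 26: go left to 7.
    Visit 7.
    At 7: go left to 24.
      Visit 24.
      At 24: go left to 19.
        19 is a leaf — visit 19.
      At 24: no right child.
    At 7: go right to 35.
      35 is a leaf — visit 35.
  At 26: go right to 12.
    Visit 12.
    At 12: no left child.
    At 12: go right to 27.
      Visit 27.
      At 27: go left to 20.
        Visit 20.
        At 20: go left to 14.
          14 is a leaf — visit 14.
        At 20: no right child.
      At 27: no right child.
At 1: go right to 28.
  Visit 28.
  At 28: go left to 6.
    6 is a leaf — visit 6.
  At 28: no right child.
Full pre-order sequence: 1, 26, 7, 24, 19, 35, 12, 27, 20, 14, 28, 6.

6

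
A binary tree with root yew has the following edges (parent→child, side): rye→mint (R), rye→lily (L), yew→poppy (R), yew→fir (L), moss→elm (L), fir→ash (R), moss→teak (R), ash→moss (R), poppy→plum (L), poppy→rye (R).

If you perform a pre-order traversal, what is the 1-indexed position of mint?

11

Pre-order visits the node, then its left subtree, then its right subtree.
Visit yew.
At yew: go left to fir.
  Visit fir.
  At fir: no left child.
  At fir: go right to ash.
    Visit ash.
    At ash: no left child.
    At ash: go right to moss.
      Visit moss.
      At moss: go left to elm.
        elm is a leaf — visit elm.
      At moss: go right to teak.
        teak is a leaf — visit teak.
At yew: go right to poppy.
  Visit poppy.
  At poppy: go left to plum.
    plum is a leaf — visit plum.
  At poppy: go right to rye.
    Visit rye.
    At rye: go left to lily.
      lily is a leaf — visit lily.
    At rye: go right to mint.
      mint is a leaf — visit mint.
Full pre-order sequence: yew, fir, ash, moss, elm, teak, poppy, plum, rye, lily, mint.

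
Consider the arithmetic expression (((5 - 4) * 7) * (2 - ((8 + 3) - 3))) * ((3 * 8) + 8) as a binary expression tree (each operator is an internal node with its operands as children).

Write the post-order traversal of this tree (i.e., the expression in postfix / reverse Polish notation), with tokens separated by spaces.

5 4 - 7 * 2 8 3 + 3 - - * 3 8 * 8 + *

Post-order on an expression tree gives postfix notation: for each operator, emit left operand, right operand, then the operator.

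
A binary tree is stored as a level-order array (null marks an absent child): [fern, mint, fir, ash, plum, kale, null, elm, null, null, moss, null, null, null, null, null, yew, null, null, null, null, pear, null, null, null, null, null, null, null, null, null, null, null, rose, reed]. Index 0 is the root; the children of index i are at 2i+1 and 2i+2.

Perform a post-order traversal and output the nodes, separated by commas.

Post-order visits the left subtree, then the right subtree, then the node.
At fern: go left to mint.
  At mint: go left to ash.
    At ash: go left to elm.
      At elm: no left child.
      At elm: go right to yew.
        At yew: go left to rose.
          rose is a leaf — visit rose.
        At yew: go right to reed.
          reed is a leaf — visit reed.
        Visit yew.
      Visit elm.
    At ash: no right child.
    Visit ash.
  At mint: go right to plum.
    At plum: no left child.
    At plum: go right to moss.
      At moss: go left to pear.
        pear is a leaf — visit pear.
      At moss: no right child.
      Visit moss.
    Visit plum.
  Visit mint.
At fern: go right to fir.
  At fir: go left to kale.
    kale is a leaf — visit kale.
  At fir: no right child.
  Visit fir.
Visit fern.

rose, reed, yew, elm, ash, pear, moss, plum, mint, kale, fir, fern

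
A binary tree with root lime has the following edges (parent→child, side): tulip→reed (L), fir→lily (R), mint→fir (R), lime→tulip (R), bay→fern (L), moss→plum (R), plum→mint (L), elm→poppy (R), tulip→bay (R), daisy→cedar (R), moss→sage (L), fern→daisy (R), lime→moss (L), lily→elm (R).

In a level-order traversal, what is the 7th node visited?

bay

Level-order visits nodes level by level from the root, left to right within each level.
Level 0: lime
Level 1: moss, tulip
Level 2: sage, plum, reed, bay
Level 3: mint, fern
Level 4: fir, daisy
Level 5: lily, cedar
Level 6: elm
Level 7: poppy
Full level-order sequence: lime, moss, tulip, sage, plum, reed, bay, mint, fern, fir, daisy, lily, cedar, elm, poppy.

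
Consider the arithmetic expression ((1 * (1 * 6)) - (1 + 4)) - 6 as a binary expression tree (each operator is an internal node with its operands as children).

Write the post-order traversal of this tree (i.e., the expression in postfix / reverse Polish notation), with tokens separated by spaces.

1 1 6 * * 1 4 + - 6 -

Post-order on an expression tree gives postfix notation: for each operator, emit left operand, right operand, then the operator.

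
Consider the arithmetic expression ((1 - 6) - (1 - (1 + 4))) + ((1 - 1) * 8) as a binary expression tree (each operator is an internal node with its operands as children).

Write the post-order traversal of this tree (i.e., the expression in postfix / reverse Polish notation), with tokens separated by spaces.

Post-order on an expression tree gives postfix notation: for each operator, emit left operand, right operand, then the operator.

1 6 - 1 1 4 + - - 1 1 - 8 * +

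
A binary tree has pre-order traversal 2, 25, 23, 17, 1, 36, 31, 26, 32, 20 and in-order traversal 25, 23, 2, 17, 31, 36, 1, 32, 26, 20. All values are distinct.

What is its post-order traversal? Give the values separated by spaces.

23 25 31 36 32 20 26 1 17 2

The first element of pre-order is the root; it splits in-order into left and right subtrees.
Root 2: left subtree has 2 nodes {25, 23}, right has 7 {17, 31, 36, 1, 32, 26, 20}.
  Root 25: left subtree has 0 nodes { }, right has 1 {23}.
  Root 17: left subtree has 0 nodes { }, right has 6 {31, 36, 1, 32, 26, 20}.
    Root 1: left subtree has 2 nodes {31, 36}, right has 3 {32, 26, 20}.
      Root 36: left subtree has 1 node {31}, right has 0 { }.
      Root 26: left subtree has 1 node {32}, right has 1 {20}.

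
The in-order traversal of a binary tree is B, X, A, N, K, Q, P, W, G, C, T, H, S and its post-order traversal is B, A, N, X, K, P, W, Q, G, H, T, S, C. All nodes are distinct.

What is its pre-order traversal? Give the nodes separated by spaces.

The last element of post-order is the root; it splits in-order into left and right subtrees.
Root C: left subtree has 9 nodes {B, X, A, N, K, Q, P, W, G}, right has 3 {T, H, S}.
  Root G: left subtree has 8 nodes {B, X, A, N, K, Q, P, W}, right has 0 { }.
    Root Q: left subtree has 5 nodes {B, X, A, N, K}, right has 2 {P, W}.
      Root K: left subtree has 4 nodes {B, X, A, N}, right has 0 { }.
        Root X: left subtree has 1 node {B}, right has 2 {A, N}.
          Root N: left subtree has 1 node {A}, right has 0 { }.
      Root W: left subtree has 1 node {P}, right has 0 { }.
  Root S: left subtree has 2 nodes {T, H}, right has 0 { }.
    Root T: left subtree has 0 nodes { }, right has 1 {H}.

C G Q K X B N A W P S T H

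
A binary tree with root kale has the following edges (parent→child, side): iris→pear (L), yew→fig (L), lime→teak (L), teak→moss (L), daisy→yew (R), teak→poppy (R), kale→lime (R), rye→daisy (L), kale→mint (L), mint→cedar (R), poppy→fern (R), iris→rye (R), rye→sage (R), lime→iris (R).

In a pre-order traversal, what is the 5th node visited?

teak

Pre-order visits the node, then its left subtree, then its right subtree.
Visit kale.
At kale: go left to mint.
  Visit mint.
  At mint: no left child.
  At mint: go right to cedar.
    cedar is a leaf — visit cedar.
At kale: go right to lime.
  Visit lime.
  At lime: go left to teak.
    Visit teak.
    At teak: go left to moss.
      moss is a leaf — visit moss.
    At teak: go right to poppy.
      Visit poppy.
      At poppy: no left child.
      At poppy: go right to fern.
        fern is a leaf — visit fern.
  At lime: go right to iris.
    Visit iris.
    At iris: go left to pear.
      pear is a leaf — visit pear.
    At iris: go right to rye.
      Visit rye.
      At rye: go left to daisy.
        Visit daisy.
        At daisy: no left child.
        At daisy: go right to yew.
          Visit yew.
          At yew: go left to fig.
            fig is a leaf — visit fig.
          At yew: no right child.
      At rye: go right to sage.
        sage is a leaf — visit sage.
Full pre-order sequence: kale, mint, cedar, lime, teak, moss, poppy, fern, iris, pear, rye, daisy, yew, fig, sage.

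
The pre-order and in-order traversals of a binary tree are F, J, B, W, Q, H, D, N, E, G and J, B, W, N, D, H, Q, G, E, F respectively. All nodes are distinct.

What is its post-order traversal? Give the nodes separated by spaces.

The first element of pre-order is the root; it splits in-order into left and right subtrees.
Root F: left subtree has 9 nodes {J, B, W, N, D, H, Q, G, E}, right has 0 { }.
  Root J: left subtree has 0 nodes { }, right has 8 {B, W, N, D, H, Q, G, E}.
    Root B: left subtree has 0 nodes { }, right has 7 {W, N, D, H, Q, G, E}.
      Root W: left subtree has 0 nodes { }, right has 6 {N, D, H, Q, G, E}.
        Root Q: left subtree has 3 nodes {N, D, H}, right has 2 {G, E}.
          Root H: left subtree has 2 nodes {N, D}, right has 0 { }.
            Root D: left subtree has 1 node {N}, right has 0 { }.
          Root E: left subtree has 1 node {G}, right has 0 { }.

N D H G E Q W B J F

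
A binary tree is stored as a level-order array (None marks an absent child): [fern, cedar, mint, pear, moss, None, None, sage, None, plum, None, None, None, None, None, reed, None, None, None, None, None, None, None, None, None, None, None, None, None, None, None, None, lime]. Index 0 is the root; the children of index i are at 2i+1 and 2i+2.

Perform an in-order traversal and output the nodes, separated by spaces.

In-order visits the left subtree, then the node, then the right subtree.
At fern: go left to cedar.
  At cedar: go left to pear.
    At pear: go left to sage.
      At sage: go left to reed.
        At reed: no left child.
        Visit reed.
        At reed: go right to lime.
          lime is a leaf — visit lime.
      Visit sage.
      At sage: no right child.
    Visit pear.
    At pear: no right child.
  Visit cedar.
  At cedar: go right to moss.
    At moss: go left to plum.
      plum is a leaf — visit plum.
    Visit moss.
    At moss: no right child.
Visit fern.
At fern: go right to mint.
  mint is a leaf — visit mint.

reed lime sage pear cedar plum moss fern mint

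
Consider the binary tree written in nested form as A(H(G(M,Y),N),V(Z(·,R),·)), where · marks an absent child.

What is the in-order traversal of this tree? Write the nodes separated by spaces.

In-order visits the left subtree, then the node, then the right subtree.
At A: go left to H.
  At H: go left to G.
    At G: go left to M.
      M is a leaf — visit M.
    Visit G.
    At G: go right to Y.
      Y is a leaf — visit Y.
  Visit H.
  At H: go right to N.
    N is a leaf — visit N.
Visit A.
At A: go right to V.
  At V: go left to Z.
    At Z: no left child.
    Visit Z.
    At Z: go right to R.
      R is a leaf — visit R.
  Visit V.
  At V: no right child.

M G Y H N A Z R V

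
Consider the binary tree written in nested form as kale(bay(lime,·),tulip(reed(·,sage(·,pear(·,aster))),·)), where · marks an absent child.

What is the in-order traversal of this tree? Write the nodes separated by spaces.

In-order visits the left subtree, then the node, then the right subtree.
At kale: go left to bay.
  At bay: go left to lime.
    lime is a leaf — visit lime.
  Visit bay.
  At bay: no right child.
Visit kale.
At kale: go right to tulip.
  At tulip: go left to reed.
    At reed: no left child.
    Visit reed.
    At reed: go right to sage.
      At sage: no left child.
      Visit sage.
      At sage: go right to pear.
        At pear: no left child.
        Visit pear.
        At pear: go right to aster.
          aster is a leaf — visit aster.
  Visit tulip.
  At tulip: no right child.

lime bay kale reed sage pear aster tulip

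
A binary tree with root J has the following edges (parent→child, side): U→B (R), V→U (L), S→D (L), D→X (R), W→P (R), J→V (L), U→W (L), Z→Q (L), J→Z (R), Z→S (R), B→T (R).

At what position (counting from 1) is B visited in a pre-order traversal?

6

Pre-order visits the node, then its left subtree, then its right subtree.
Visit J.
At J: go left to V.
  Visit V.
  At V: go left to U.
    Visit U.
    At U: go left to W.
      Visit W.
      At W: no left child.
      At W: go right to P.
        P is a leaf — visit P.
    At U: go right to B.
      Visit B.
      At B: no left child.
      At B: go right to T.
        T is a leaf — visit T.
  At V: no right child.
At J: go right to Z.
  Visit Z.
  At Z: go left to Q.
    Q is a leaf — visit Q.
  At Z: go right to S.
    Visit S.
    At S: go left to D.
      Visit D.
      At D: no left child.
      At D: go right to X.
        X is a leaf — visit X.
    At S: no right child.
Full pre-order sequence: J, V, U, W, P, B, T, Z, Q, S, D, X.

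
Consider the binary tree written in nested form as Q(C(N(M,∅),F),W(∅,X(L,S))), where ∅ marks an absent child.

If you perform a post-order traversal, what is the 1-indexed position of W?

8

Post-order visits the left subtree, then the right subtree, then the node.
At Q: go left to C.
  At C: go left to N.
    At N: go left to M.
      M is a leaf — visit M.
    At N: no right child.
    Visit N.
  At C: go right to F.
    F is a leaf — visit F.
  Visit C.
At Q: go right to W.
  At W: no left child.
  At W: go right to X.
    At X: go left to L.
      L is a leaf — visit L.
    At X: go right to S.
      S is a leaf — visit S.
    Visit X.
  Visit W.
Visit Q.
Full post-order sequence: M, N, F, C, L, S, X, W, Q.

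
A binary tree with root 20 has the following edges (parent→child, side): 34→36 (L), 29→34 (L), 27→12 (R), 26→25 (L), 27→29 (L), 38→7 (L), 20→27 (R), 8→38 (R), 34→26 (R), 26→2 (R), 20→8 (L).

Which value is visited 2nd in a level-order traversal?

8

Level-order visits nodes level by level from the root, left to right within each level.
Level 0: 20
Level 1: 8, 27
Level 2: 38, 29, 12
Level 3: 7, 34
Level 4: 36, 26
Level 5: 25, 2
Full level-order sequence: 20, 8, 27, 38, 29, 12, 7, 34, 36, 26, 25, 2.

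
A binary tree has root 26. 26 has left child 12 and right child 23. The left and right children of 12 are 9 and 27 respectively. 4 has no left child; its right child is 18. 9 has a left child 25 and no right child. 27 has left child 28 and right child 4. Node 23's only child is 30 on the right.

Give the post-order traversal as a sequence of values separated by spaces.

25 9 28 18 4 27 12 30 23 26

Post-order visits the left subtree, then the right subtree, then the node.
At 26: go left to 12.
  At 12: go left to 9.
    At 9: go left to 25.
      25 is a leaf — visit 25.
    At 9: no right child.
    Visit 9.
  At 12: go right to 27.
    At 27: go left to 28.
      28 is a leaf — visit 28.
    At 27: go right to 4.
      At 4: no left child.
      At 4: go right to 18.
        18 is a leaf — visit 18.
      Visit 4.
    Visit 27.
  Visit 12.
At 26: go right to 23.
  At 23: no left child.
  At 23: go right to 30.
    30 is a leaf — visit 30.
  Visit 23.
Visit 26.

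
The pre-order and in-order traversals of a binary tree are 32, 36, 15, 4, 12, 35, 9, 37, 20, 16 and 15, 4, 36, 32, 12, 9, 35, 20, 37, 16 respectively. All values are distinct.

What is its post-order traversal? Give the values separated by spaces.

4 15 36 9 20 16 37 35 12 32

The first element of pre-order is the root; it splits in-order into left and right subtrees.
Root 32: left subtree has 3 nodes {15, 4, 36}, right has 6 {12, 9, 35, 20, 37, 16}.
  Root 36: left subtree has 2 nodes {15, 4}, right has 0 { }.
    Root 15: left subtree has 0 nodes { }, right has 1 {4}.
  Root 12: left subtree has 0 nodes { }, right has 5 {9, 35, 20, 37, 16}.
    Root 35: left subtree has 1 node {9}, right has 3 {20, 37, 16}.
      Root 37: left subtree has 1 node {20}, right has 1 {16}.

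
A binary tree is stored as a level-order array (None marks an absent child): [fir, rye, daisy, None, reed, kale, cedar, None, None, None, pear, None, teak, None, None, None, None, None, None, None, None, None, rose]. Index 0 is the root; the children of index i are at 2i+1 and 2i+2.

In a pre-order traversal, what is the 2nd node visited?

rye

Pre-order visits the node, then its left subtree, then its right subtree.
Visit fir.
At fir: go left to rye.
  Visit rye.
  At rye: no left child.
  At rye: go right to reed.
    Visit reed.
    At reed: no left child.
    At reed: go right to pear.
      Visit pear.
      At pear: no left child.
      At pear: go right to rose.
        rose is a leaf — visit rose.
At fir: go right to daisy.
  Visit daisy.
  At daisy: go left to kale.
    Visit kale.
    At kale: no left child.
    At kale: go right to teak.
      teak is a leaf — visit teak.
  At daisy: go right to cedar.
    cedar is a leaf — visit cedar.
Full pre-order sequence: fir, rye, reed, pear, rose, daisy, kale, teak, cedar.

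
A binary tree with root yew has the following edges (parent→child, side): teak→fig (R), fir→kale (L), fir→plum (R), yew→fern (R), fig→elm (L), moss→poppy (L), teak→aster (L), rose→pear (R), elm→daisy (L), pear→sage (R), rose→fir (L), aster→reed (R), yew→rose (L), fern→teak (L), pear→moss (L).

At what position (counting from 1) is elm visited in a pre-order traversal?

Pre-order visits the node, then its left subtree, then its right subtree.
Visit yew.
At yew: go left to rose.
  Visit rose.
  At rose: go left to fir.
    Visit fir.
    At fir: go left to kale.
      kale is a leaf — visit kale.
    At fir: go right to plum.
      plum is a leaf — visit plum.
  At rose: go right to pear.
    Visit pear.
    At pear: go left to moss.
      Visit moss.
      At moss: go left to poppy.
        poppy is a leaf — visit poppy.
      At moss: no right child.
    At pear: go right to sage.
      sage is a leaf — visit sage.
At yew: go right to fern.
  Visit fern.
  At fern: go left to teak.
    Visit teak.
    At teak: go left to aster.
      Visit aster.
      At aster: no left child.
      At aster: go right to reed.
        reed is a leaf — visit reed.
    At teak: go right to fig.
      Visit fig.
      At fig: go left to elm.
        Visit elm.
        At elm: go left to daisy.
          daisy is a leaf — visit daisy.
        At elm: no right child.
      At fig: no right child.
  At fern: no right child.
Full pre-order sequence: yew, rose, fir, kale, plum, pear, moss, poppy, sage, fern, teak, aster, reed, fig, elm, daisy.

15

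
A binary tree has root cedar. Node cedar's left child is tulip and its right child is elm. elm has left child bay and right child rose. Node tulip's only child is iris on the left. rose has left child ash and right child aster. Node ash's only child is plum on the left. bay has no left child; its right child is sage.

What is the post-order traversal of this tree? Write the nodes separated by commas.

iris, tulip, sage, bay, plum, ash, aster, rose, elm, cedar

Post-order visits the left subtree, then the right subtree, then the node.
At cedar: go left to tulip.
  At tulip: go left to iris.
    iris is a leaf — visit iris.
  At tulip: no right child.
  Visit tulip.
At cedar: go right to elm.
  At elm: go left to bay.
    At bay: no left child.
    At bay: go right to sage.
      sage is a leaf — visit sage.
    Visit bay.
  At elm: go right to rose.
    At rose: go left to ash.
      At ash: go left to plum.
        plum is a leaf — visit plum.
      At ash: no right child.
      Visit ash.
    At rose: go right to aster.
      aster is a leaf — visit aster.
    Visit rose.
  Visit elm.
Visit cedar.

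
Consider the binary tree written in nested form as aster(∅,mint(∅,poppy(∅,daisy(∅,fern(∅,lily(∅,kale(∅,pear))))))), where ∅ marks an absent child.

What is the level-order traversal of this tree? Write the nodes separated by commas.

Level-order visits nodes level by level from the root, left to right within each level.
Level 0: aster
Level 1: mint
Level 2: poppy
Level 3: daisy
Level 4: fern
Level 5: lily
Level 6: kale
Level 7: pear

aster, mint, poppy, daisy, fern, lily, kale, pear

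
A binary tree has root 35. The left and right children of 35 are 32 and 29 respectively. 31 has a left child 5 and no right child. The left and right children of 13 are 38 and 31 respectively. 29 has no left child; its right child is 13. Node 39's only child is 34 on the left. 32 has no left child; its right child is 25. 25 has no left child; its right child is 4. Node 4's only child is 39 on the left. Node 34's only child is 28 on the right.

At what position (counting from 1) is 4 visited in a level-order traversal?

Level-order visits nodes level by level from the root, left to right within each level.
Level 0: 35
Level 1: 32, 29
Level 2: 25, 13
Level 3: 4, 38, 31
Level 4: 39, 5
Level 5: 34
Level 6: 28
Full level-order sequence: 35, 32, 29, 25, 13, 4, 38, 31, 39, 5, 34, 28.

6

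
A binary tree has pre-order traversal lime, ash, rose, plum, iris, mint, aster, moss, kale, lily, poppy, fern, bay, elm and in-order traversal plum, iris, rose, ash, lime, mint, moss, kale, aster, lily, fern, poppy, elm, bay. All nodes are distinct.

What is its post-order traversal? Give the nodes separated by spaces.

The first element of pre-order is the root; it splits in-order into left and right subtrees.
Root lime: left subtree has 4 nodes {plum, iris, rose, ash}, right has 9 {mint, moss, kale, aster, lily, fern, poppy, elm, bay}.
  Root ash: left subtree has 3 nodes {plum, iris, rose}, right has 0 { }.
    Root rose: left subtree has 2 nodes {plum, iris}, right has 0 { }.
      Root plum: left subtree has 0 nodes { }, right has 1 {iris}.
  Root mint: left subtree has 0 nodes { }, right has 8 {moss, kale, aster, lily, fern, poppy, elm, bay}.
    Root aster: left subtree has 2 nodes {moss, kale}, right has 5 {lily, fern, poppy, elm, bay}.
      Root moss: left subtree has 0 nodes { }, right has 1 {kale}.
      Root lily: left subtree has 0 nodes { }, right has 4 {fern, poppy, elm, bay}.
        Root poppy: left subtree has 1 node {fern}, right has 2 {elm, bay}.
          Root bay: left subtree has 1 node {elm}, right has 0 { }.

iris plum rose ash kale moss fern elm bay poppy lily aster mint lime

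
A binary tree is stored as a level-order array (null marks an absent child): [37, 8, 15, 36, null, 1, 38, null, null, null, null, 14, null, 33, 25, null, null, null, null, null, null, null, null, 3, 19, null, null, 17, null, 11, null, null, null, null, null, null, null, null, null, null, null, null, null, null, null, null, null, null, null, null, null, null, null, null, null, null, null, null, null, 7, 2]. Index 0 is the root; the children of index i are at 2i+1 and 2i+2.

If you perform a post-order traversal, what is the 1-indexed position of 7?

9

Post-order visits the left subtree, then the right subtree, then the node.
At 37: go left to 8.
  At 8: go left to 36.
    36 is a leaf — visit 36.
  At 8: no right child.
  Visit 8.
At 37: go right to 15.
  At 15: go left to 1.
    At 1: go left to 14.
      At 14: go left to 3.
        3 is a leaf — visit 3.
      At 14: go right to 19.
        19 is a leaf — visit 19.
      Visit 14.
    At 1: no right child.
    Visit 1.
  At 15: go right to 38.
    At 38: go left to 33.
      At 33: go left to 17.
        17 is a leaf — visit 17.
      At 33: no right child.
      Visit 33.
    At 38: go right to 25.
      At 25: go left to 11.
        At 11: go left to 7.
          7 is a leaf — visit 7.
        At 11: go right to 2.
          2 is a leaf — visit 2.
        Visit 11.
      At 25: no right child.
      Visit 25.
    Visit 38.
  Visit 15.
Visit 37.
Full post-order sequence: 36, 8, 3, 19, 14, 1, 17, 33, 7, 2, 11, 25, 38, 15, 37.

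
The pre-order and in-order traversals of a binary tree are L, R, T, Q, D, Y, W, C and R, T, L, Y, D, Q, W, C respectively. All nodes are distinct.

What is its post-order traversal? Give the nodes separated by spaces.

T R Y D C W Q L

The first element of pre-order is the root; it splits in-order into left and right subtrees.
Root L: left subtree has 2 nodes {R, T}, right has 5 {Y, D, Q, W, C}.
  Root R: left subtree has 0 nodes { }, right has 1 {T}.
  Root Q: left subtree has 2 nodes {Y, D}, right has 2 {W, C}.
    Root D: left subtree has 1 node {Y}, right has 0 { }.
    Root W: left subtree has 0 nodes { }, right has 1 {C}.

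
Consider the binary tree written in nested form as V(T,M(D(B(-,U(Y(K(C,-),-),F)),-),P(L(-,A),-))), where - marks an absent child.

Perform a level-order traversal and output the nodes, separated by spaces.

V T M D P B L U A Y F K C

Level-order visits nodes level by level from the root, left to right within each level.
Level 0: V
Level 1: T, M
Level 2: D, P
Level 3: B, L
Level 4: U, A
Level 5: Y, F
Level 6: K
Level 7: C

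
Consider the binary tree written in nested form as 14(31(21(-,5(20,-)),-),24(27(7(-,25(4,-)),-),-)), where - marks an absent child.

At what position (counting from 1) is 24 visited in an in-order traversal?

In-order visits the left subtree, then the node, then the right subtree.
At 14: go left to 31.
  At 31: go left to 21.
    At 21: no left child.
    Visit 21.
    At 21: go right to 5.
      At 5: go left to 20.
        20 is a leaf — visit 20.
      Visit 5.
      At 5: no right child.
  Visit 31.
  At 31: no right child.
Visit 14.
At 14: go right to 24.
  At 24: go left to 27.
    At 27: go left to 7.
      At 7: no left child.
      Visit 7.
      At 7: go right to 25.
        At 25: go left to 4.
          4 is a leaf — visit 4.
        Visit 25.
        At 25: no right child.
    Visit 27.
    At 27: no right child.
  Visit 24.
  At 24: no right child.
Full in-order sequence: 21, 20, 5, 31, 14, 7, 4, 25, 27, 24.

10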